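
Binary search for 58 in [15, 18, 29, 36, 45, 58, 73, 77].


Step 1: lo=0, hi=7, mid=3, val=36
Step 2: lo=4, hi=7, mid=5, val=58

Found at index 5


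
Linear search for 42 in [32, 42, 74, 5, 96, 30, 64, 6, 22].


i=0: 32!=42
i=1: 42==42 found!

Found at 1, 2 comps


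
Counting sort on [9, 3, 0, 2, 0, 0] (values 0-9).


Input: [9, 3, 0, 2, 0, 0]
Counts: [3, 0, 1, 1, 0, 0, 0, 0, 0, 1]

Sorted: [0, 0, 0, 2, 3, 9]


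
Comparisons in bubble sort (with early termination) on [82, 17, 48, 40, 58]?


Algorithm: bubble sort (with early termination)
Input: [82, 17, 48, 40, 58]
Sorted: [17, 40, 48, 58, 82]

9


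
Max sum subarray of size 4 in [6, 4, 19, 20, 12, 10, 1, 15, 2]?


[0:4]: 49
[1:5]: 55
[2:6]: 61
[3:7]: 43
[4:8]: 38
[5:9]: 28

Max: 61 at [2:6]


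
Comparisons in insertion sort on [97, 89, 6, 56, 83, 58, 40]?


Algorithm: insertion sort
Input: [97, 89, 6, 56, 83, 58, 40]
Sorted: [6, 40, 56, 58, 83, 89, 97]

19


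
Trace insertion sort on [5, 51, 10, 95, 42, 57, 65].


Initial: [5, 51, 10, 95, 42, 57, 65]
Insert 51: [5, 51, 10, 95, 42, 57, 65]
Insert 10: [5, 10, 51, 95, 42, 57, 65]
Insert 95: [5, 10, 51, 95, 42, 57, 65]
Insert 42: [5, 10, 42, 51, 95, 57, 65]
Insert 57: [5, 10, 42, 51, 57, 95, 65]
Insert 65: [5, 10, 42, 51, 57, 65, 95]

Sorted: [5, 10, 42, 51, 57, 65, 95]


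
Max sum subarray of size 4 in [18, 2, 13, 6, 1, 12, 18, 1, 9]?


[0:4]: 39
[1:5]: 22
[2:6]: 32
[3:7]: 37
[4:8]: 32
[5:9]: 40

Max: 40 at [5:9]


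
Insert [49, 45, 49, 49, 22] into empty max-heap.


Insert 49: [49]
Insert 45: [49, 45]
Insert 49: [49, 45, 49]
Insert 49: [49, 49, 49, 45]
Insert 22: [49, 49, 49, 45, 22]

Final heap: [49, 49, 49, 45, 22]


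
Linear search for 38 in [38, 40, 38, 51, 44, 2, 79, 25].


i=0: 38==38 found!

Found at 0, 1 comps


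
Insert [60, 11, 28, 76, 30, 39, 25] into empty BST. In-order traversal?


Insert 60: root
Insert 11: L from 60
Insert 28: L from 60 -> R from 11
Insert 76: R from 60
Insert 30: L from 60 -> R from 11 -> R from 28
Insert 39: L from 60 -> R from 11 -> R from 28 -> R from 30
Insert 25: L from 60 -> R from 11 -> L from 28

In-order: [11, 25, 28, 30, 39, 60, 76]


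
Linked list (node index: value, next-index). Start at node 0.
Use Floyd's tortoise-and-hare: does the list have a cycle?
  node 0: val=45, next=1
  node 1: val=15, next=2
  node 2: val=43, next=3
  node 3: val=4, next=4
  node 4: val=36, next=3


Floyd's tortoise (slow, +1) and hare (fast, +2):
  init: slow=0, fast=0
  step 1: slow=1, fast=2
  step 2: slow=2, fast=4
  step 3: slow=3, fast=4
  step 4: slow=4, fast=4
  slow == fast at node 4: cycle detected

Cycle: yes


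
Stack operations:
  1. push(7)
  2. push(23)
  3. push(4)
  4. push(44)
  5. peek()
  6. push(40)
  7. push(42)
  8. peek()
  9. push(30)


push(7) -> [7]
push(23) -> [7, 23]
push(4) -> [7, 23, 4]
push(44) -> [7, 23, 4, 44]
peek()->44
push(40) -> [7, 23, 4, 44, 40]
push(42) -> [7, 23, 4, 44, 40, 42]
peek()->42
push(30) -> [7, 23, 4, 44, 40, 42, 30]

Final stack: [7, 23, 4, 44, 40, 42, 30]


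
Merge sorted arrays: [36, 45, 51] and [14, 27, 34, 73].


Take 14 from B
Take 27 from B
Take 34 from B
Take 36 from A
Take 45 from A
Take 51 from A

Merged: [14, 27, 34, 36, 45, 51, 73]


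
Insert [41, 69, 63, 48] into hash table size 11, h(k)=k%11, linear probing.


Insert 41: h=8 -> slot 8
Insert 69: h=3 -> slot 3
Insert 63: h=8, 1 probes -> slot 9
Insert 48: h=4 -> slot 4

Table: [None, None, None, 69, 48, None, None, None, 41, 63, None]


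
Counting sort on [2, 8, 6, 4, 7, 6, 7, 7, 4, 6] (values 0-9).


Input: [2, 8, 6, 4, 7, 6, 7, 7, 4, 6]
Counts: [0, 0, 1, 0, 2, 0, 3, 3, 1, 0]

Sorted: [2, 4, 4, 6, 6, 6, 7, 7, 7, 8]


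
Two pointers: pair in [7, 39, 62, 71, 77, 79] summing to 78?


lo=0(7)+hi=5(79)=86
lo=0(7)+hi=4(77)=84
lo=0(7)+hi=3(71)=78

Yes: 7+71=78


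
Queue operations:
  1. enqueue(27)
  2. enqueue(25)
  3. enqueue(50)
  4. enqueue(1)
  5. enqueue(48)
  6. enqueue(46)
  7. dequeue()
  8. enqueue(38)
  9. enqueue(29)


enqueue(27) -> [27]
enqueue(25) -> [27, 25]
enqueue(50) -> [27, 25, 50]
enqueue(1) -> [27, 25, 50, 1]
enqueue(48) -> [27, 25, 50, 1, 48]
enqueue(46) -> [27, 25, 50, 1, 48, 46]
dequeue()->27, [25, 50, 1, 48, 46]
enqueue(38) -> [25, 50, 1, 48, 46, 38]
enqueue(29) -> [25, 50, 1, 48, 46, 38, 29]

Final queue: [25, 50, 1, 48, 46, 38, 29]


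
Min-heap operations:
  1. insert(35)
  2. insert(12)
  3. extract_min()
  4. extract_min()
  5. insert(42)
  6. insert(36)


insert(35) -> [35]
insert(12) -> [12, 35]
extract_min()->12, [35]
extract_min()->35, []
insert(42) -> [42]
insert(36) -> [36, 42]

Final heap: [36, 42]


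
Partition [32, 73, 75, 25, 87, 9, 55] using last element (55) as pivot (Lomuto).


Pivot: 55
  32 <= 55: advance i (no swap)
  25 <= 55: swap -> [32, 25, 75, 73, 87, 9, 55]
  9 <= 55: swap -> [32, 25, 9, 73, 87, 75, 55]
Place pivot at 3: [32, 25, 9, 55, 87, 75, 73]

Partitioned: [32, 25, 9, 55, 87, 75, 73]


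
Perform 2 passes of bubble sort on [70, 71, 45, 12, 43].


Initial: [70, 71, 45, 12, 43]
Pass 1: [70, 45, 12, 43, 71] (3 swaps)
Pass 2: [45, 12, 43, 70, 71] (3 swaps)

After 2 passes: [45, 12, 43, 70, 71]


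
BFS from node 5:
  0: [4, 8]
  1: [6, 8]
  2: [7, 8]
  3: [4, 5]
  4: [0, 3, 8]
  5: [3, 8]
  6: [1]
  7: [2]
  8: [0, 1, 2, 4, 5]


Visit 5, enqueue [3, 8]
Visit 3, enqueue [4]
Visit 8, enqueue [0, 1, 2]
Visit 4, enqueue []
Visit 0, enqueue []
Visit 1, enqueue [6]
Visit 2, enqueue [7]
Visit 6, enqueue []
Visit 7, enqueue []

BFS order: [5, 3, 8, 4, 0, 1, 2, 6, 7]


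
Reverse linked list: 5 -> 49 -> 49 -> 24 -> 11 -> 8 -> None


Step 1: curr=5, set curr.next=prev(None) | reversed so far: 5
Step 2: curr=49, set curr.next=prev(5) | reversed so far: 49 -> 5
Step 3: curr=49, set curr.next=prev(49) | reversed so far: 49 -> 49 -> 5
Step 4: curr=24, set curr.next=prev(49) | reversed so far: 24 -> 49 -> 49 -> 5
Step 5: curr=11, set curr.next=prev(24) | reversed so far: 11 -> 24 -> 49 -> 49 -> 5
Step 6: curr=8, set curr.next=prev(11) | reversed so far: 8 -> 11 -> 24 -> 49 -> 49 -> 5

8 -> 11 -> 24 -> 49 -> 49 -> 5 -> None


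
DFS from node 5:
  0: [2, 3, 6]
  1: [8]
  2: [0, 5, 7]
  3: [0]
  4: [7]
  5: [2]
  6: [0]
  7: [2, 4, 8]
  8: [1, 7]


Visit 5, push [2]
Visit 2, push [7, 0]
Visit 0, push [6, 3]
Visit 3, push []
Visit 6, push []
Visit 7, push [8, 4]
Visit 4, push []
Visit 8, push [1]
Visit 1, push []

DFS order: [5, 2, 0, 3, 6, 7, 4, 8, 1]


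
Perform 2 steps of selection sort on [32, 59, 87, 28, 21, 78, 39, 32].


Initial: [32, 59, 87, 28, 21, 78, 39, 32]
Step 1: min=21 at 4
  Swap: [21, 59, 87, 28, 32, 78, 39, 32]
Step 2: min=28 at 3
  Swap: [21, 28, 87, 59, 32, 78, 39, 32]

After 2 steps: [21, 28, 87, 59, 32, 78, 39, 32]


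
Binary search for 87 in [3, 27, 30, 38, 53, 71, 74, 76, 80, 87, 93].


Step 1: lo=0, hi=10, mid=5, val=71
Step 2: lo=6, hi=10, mid=8, val=80
Step 3: lo=9, hi=10, mid=9, val=87

Found at index 9


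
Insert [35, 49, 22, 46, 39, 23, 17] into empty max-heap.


Insert 35: [35]
Insert 49: [49, 35]
Insert 22: [49, 35, 22]
Insert 46: [49, 46, 22, 35]
Insert 39: [49, 46, 22, 35, 39]
Insert 23: [49, 46, 23, 35, 39, 22]
Insert 17: [49, 46, 23, 35, 39, 22, 17]

Final heap: [49, 46, 23, 35, 39, 22, 17]


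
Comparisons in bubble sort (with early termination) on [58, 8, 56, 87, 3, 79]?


Algorithm: bubble sort (with early termination)
Input: [58, 8, 56, 87, 3, 79]
Sorted: [3, 8, 56, 58, 79, 87]

15


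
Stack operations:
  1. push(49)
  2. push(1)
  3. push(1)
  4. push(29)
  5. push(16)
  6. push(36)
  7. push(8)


push(49) -> [49]
push(1) -> [49, 1]
push(1) -> [49, 1, 1]
push(29) -> [49, 1, 1, 29]
push(16) -> [49, 1, 1, 29, 16]
push(36) -> [49, 1, 1, 29, 16, 36]
push(8) -> [49, 1, 1, 29, 16, 36, 8]

Final stack: [49, 1, 1, 29, 16, 36, 8]


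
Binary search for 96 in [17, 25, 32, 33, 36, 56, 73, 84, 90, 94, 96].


Step 1: lo=0, hi=10, mid=5, val=56
Step 2: lo=6, hi=10, mid=8, val=90
Step 3: lo=9, hi=10, mid=9, val=94
Step 4: lo=10, hi=10, mid=10, val=96

Found at index 10


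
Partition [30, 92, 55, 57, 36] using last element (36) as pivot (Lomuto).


Pivot: 36
  30 <= 36: advance i (no swap)
Place pivot at 1: [30, 36, 55, 57, 92]

Partitioned: [30, 36, 55, 57, 92]


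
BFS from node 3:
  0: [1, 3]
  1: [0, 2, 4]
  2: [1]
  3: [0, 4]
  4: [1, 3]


Visit 3, enqueue [0, 4]
Visit 0, enqueue [1]
Visit 4, enqueue []
Visit 1, enqueue [2]
Visit 2, enqueue []

BFS order: [3, 0, 4, 1, 2]


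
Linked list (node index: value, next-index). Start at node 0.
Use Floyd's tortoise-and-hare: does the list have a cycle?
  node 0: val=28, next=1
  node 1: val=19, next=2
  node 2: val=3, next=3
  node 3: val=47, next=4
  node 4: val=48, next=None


Floyd's tortoise (slow, +1) and hare (fast, +2):
  init: slow=0, fast=0
  step 1: slow=1, fast=2
  step 2: slow=2, fast=4
  step 3: fast -> None, no cycle

Cycle: no


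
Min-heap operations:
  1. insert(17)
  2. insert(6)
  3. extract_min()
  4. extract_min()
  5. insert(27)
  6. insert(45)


insert(17) -> [17]
insert(6) -> [6, 17]
extract_min()->6, [17]
extract_min()->17, []
insert(27) -> [27]
insert(45) -> [27, 45]

Final heap: [27, 45]


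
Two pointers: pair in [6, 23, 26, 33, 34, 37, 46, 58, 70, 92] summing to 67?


lo=0(6)+hi=9(92)=98
lo=0(6)+hi=8(70)=76
lo=0(6)+hi=7(58)=64
lo=1(23)+hi=7(58)=81
lo=1(23)+hi=6(46)=69
lo=1(23)+hi=5(37)=60
lo=2(26)+hi=5(37)=63
lo=3(33)+hi=5(37)=70
lo=3(33)+hi=4(34)=67

Yes: 33+34=67


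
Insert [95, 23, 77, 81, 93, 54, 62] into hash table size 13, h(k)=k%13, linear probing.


Insert 95: h=4 -> slot 4
Insert 23: h=10 -> slot 10
Insert 77: h=12 -> slot 12
Insert 81: h=3 -> slot 3
Insert 93: h=2 -> slot 2
Insert 54: h=2, 3 probes -> slot 5
Insert 62: h=10, 1 probes -> slot 11

Table: [None, None, 93, 81, 95, 54, None, None, None, None, 23, 62, 77]


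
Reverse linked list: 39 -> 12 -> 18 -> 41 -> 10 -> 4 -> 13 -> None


Step 1: curr=39, set curr.next=prev(None) | reversed so far: 39
Step 2: curr=12, set curr.next=prev(39) | reversed so far: 12 -> 39
Step 3: curr=18, set curr.next=prev(12) | reversed so far: 18 -> 12 -> 39
Step 4: curr=41, set curr.next=prev(18) | reversed so far: 41 -> 18 -> 12 -> 39
Step 5: curr=10, set curr.next=prev(41) | reversed so far: 10 -> 41 -> 18 -> 12 -> 39
Step 6: curr=4, set curr.next=prev(10) | reversed so far: 4 -> 10 -> 41 -> 18 -> 12 -> 39
Step 7: curr=13, set curr.next=prev(4) | reversed so far: 13 -> 4 -> 10 -> 41 -> 18 -> 12 -> 39

13 -> 4 -> 10 -> 41 -> 18 -> 12 -> 39 -> None


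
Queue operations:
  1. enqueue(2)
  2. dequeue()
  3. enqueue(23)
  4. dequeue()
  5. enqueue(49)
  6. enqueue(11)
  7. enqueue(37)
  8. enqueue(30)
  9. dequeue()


enqueue(2) -> [2]
dequeue()->2, []
enqueue(23) -> [23]
dequeue()->23, []
enqueue(49) -> [49]
enqueue(11) -> [49, 11]
enqueue(37) -> [49, 11, 37]
enqueue(30) -> [49, 11, 37, 30]
dequeue()->49, [11, 37, 30]

Final queue: [11, 37, 30]


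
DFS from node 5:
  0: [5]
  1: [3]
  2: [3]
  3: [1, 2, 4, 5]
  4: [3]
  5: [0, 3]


Visit 5, push [3, 0]
Visit 0, push []
Visit 3, push [4, 2, 1]
Visit 1, push []
Visit 2, push []
Visit 4, push []

DFS order: [5, 0, 3, 1, 2, 4]


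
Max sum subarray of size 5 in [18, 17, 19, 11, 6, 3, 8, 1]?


[0:5]: 71
[1:6]: 56
[2:7]: 47
[3:8]: 29

Max: 71 at [0:5]


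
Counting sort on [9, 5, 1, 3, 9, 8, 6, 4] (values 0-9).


Input: [9, 5, 1, 3, 9, 8, 6, 4]
Counts: [0, 1, 0, 1, 1, 1, 1, 0, 1, 2]

Sorted: [1, 3, 4, 5, 6, 8, 9, 9]


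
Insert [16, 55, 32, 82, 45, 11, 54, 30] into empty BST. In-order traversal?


Insert 16: root
Insert 55: R from 16
Insert 32: R from 16 -> L from 55
Insert 82: R from 16 -> R from 55
Insert 45: R from 16 -> L from 55 -> R from 32
Insert 11: L from 16
Insert 54: R from 16 -> L from 55 -> R from 32 -> R from 45
Insert 30: R from 16 -> L from 55 -> L from 32

In-order: [11, 16, 30, 32, 45, 54, 55, 82]


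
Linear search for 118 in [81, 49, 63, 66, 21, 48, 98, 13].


i=0: 81!=118
i=1: 49!=118
i=2: 63!=118
i=3: 66!=118
i=4: 21!=118
i=5: 48!=118
i=6: 98!=118
i=7: 13!=118

Not found, 8 comps


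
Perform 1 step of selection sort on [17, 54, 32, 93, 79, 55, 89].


Initial: [17, 54, 32, 93, 79, 55, 89]
Step 1: min=17 at 0
  Swap: [17, 54, 32, 93, 79, 55, 89]

After 1 step: [17, 54, 32, 93, 79, 55, 89]


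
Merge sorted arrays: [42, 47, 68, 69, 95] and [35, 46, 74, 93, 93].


Take 35 from B
Take 42 from A
Take 46 from B
Take 47 from A
Take 68 from A
Take 69 from A
Take 74 from B
Take 93 from B
Take 93 from B

Merged: [35, 42, 46, 47, 68, 69, 74, 93, 93, 95]


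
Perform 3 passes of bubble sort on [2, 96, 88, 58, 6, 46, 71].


Initial: [2, 96, 88, 58, 6, 46, 71]
Pass 1: [2, 88, 58, 6, 46, 71, 96] (5 swaps)
Pass 2: [2, 58, 6, 46, 71, 88, 96] (4 swaps)
Pass 3: [2, 6, 46, 58, 71, 88, 96] (2 swaps)

After 3 passes: [2, 6, 46, 58, 71, 88, 96]


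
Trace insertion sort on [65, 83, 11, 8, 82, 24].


Initial: [65, 83, 11, 8, 82, 24]
Insert 83: [65, 83, 11, 8, 82, 24]
Insert 11: [11, 65, 83, 8, 82, 24]
Insert 8: [8, 11, 65, 83, 82, 24]
Insert 82: [8, 11, 65, 82, 83, 24]
Insert 24: [8, 11, 24, 65, 82, 83]

Sorted: [8, 11, 24, 65, 82, 83]


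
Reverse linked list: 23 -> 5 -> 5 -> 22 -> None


Step 1: curr=23, set curr.next=prev(None) | reversed so far: 23
Step 2: curr=5, set curr.next=prev(23) | reversed so far: 5 -> 23
Step 3: curr=5, set curr.next=prev(5) | reversed so far: 5 -> 5 -> 23
Step 4: curr=22, set curr.next=prev(5) | reversed so far: 22 -> 5 -> 5 -> 23

22 -> 5 -> 5 -> 23 -> None


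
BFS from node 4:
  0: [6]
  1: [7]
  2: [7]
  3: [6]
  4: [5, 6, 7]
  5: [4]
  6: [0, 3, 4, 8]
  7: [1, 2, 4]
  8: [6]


Visit 4, enqueue [5, 6, 7]
Visit 5, enqueue []
Visit 6, enqueue [0, 3, 8]
Visit 7, enqueue [1, 2]
Visit 0, enqueue []
Visit 3, enqueue []
Visit 8, enqueue []
Visit 1, enqueue []
Visit 2, enqueue []

BFS order: [4, 5, 6, 7, 0, 3, 8, 1, 2]


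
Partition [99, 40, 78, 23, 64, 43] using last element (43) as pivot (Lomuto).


Pivot: 43
  40 <= 43: swap -> [40, 99, 78, 23, 64, 43]
  23 <= 43: swap -> [40, 23, 78, 99, 64, 43]
Place pivot at 2: [40, 23, 43, 99, 64, 78]

Partitioned: [40, 23, 43, 99, 64, 78]


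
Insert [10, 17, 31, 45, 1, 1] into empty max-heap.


Insert 10: [10]
Insert 17: [17, 10]
Insert 31: [31, 10, 17]
Insert 45: [45, 31, 17, 10]
Insert 1: [45, 31, 17, 10, 1]
Insert 1: [45, 31, 17, 10, 1, 1]

Final heap: [45, 31, 17, 10, 1, 1]


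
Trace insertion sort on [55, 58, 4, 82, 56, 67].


Initial: [55, 58, 4, 82, 56, 67]
Insert 58: [55, 58, 4, 82, 56, 67]
Insert 4: [4, 55, 58, 82, 56, 67]
Insert 82: [4, 55, 58, 82, 56, 67]
Insert 56: [4, 55, 56, 58, 82, 67]
Insert 67: [4, 55, 56, 58, 67, 82]

Sorted: [4, 55, 56, 58, 67, 82]


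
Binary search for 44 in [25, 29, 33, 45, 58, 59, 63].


Step 1: lo=0, hi=6, mid=3, val=45
Step 2: lo=0, hi=2, mid=1, val=29
Step 3: lo=2, hi=2, mid=2, val=33

Not found


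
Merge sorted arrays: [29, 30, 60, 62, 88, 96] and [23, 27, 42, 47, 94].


Take 23 from B
Take 27 from B
Take 29 from A
Take 30 from A
Take 42 from B
Take 47 from B
Take 60 from A
Take 62 from A
Take 88 from A
Take 94 from B

Merged: [23, 27, 29, 30, 42, 47, 60, 62, 88, 94, 96]


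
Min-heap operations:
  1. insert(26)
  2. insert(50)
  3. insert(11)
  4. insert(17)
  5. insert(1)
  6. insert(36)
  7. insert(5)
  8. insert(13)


insert(26) -> [26]
insert(50) -> [26, 50]
insert(11) -> [11, 50, 26]
insert(17) -> [11, 17, 26, 50]
insert(1) -> [1, 11, 26, 50, 17]
insert(36) -> [1, 11, 26, 50, 17, 36]
insert(5) -> [1, 11, 5, 50, 17, 36, 26]
insert(13) -> [1, 11, 5, 13, 17, 36, 26, 50]

Final heap: [1, 11, 5, 13, 17, 36, 26, 50]


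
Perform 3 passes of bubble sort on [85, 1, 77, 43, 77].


Initial: [85, 1, 77, 43, 77]
Pass 1: [1, 77, 43, 77, 85] (4 swaps)
Pass 2: [1, 43, 77, 77, 85] (1 swaps)
Pass 3: [1, 43, 77, 77, 85] (0 swaps)

After 3 passes: [1, 43, 77, 77, 85]


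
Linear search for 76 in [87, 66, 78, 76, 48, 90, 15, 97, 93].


i=0: 87!=76
i=1: 66!=76
i=2: 78!=76
i=3: 76==76 found!

Found at 3, 4 comps


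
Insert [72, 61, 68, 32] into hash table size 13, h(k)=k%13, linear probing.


Insert 72: h=7 -> slot 7
Insert 61: h=9 -> slot 9
Insert 68: h=3 -> slot 3
Insert 32: h=6 -> slot 6

Table: [None, None, None, 68, None, None, 32, 72, None, 61, None, None, None]


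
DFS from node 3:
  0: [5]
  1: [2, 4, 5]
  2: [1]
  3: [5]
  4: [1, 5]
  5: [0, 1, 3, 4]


Visit 3, push [5]
Visit 5, push [4, 1, 0]
Visit 0, push []
Visit 1, push [4, 2]
Visit 2, push []
Visit 4, push []

DFS order: [3, 5, 0, 1, 2, 4]


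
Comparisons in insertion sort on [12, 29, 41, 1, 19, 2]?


Algorithm: insertion sort
Input: [12, 29, 41, 1, 19, 2]
Sorted: [1, 2, 12, 19, 29, 41]

13


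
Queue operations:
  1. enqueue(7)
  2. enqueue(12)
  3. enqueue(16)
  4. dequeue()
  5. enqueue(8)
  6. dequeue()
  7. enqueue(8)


enqueue(7) -> [7]
enqueue(12) -> [7, 12]
enqueue(16) -> [7, 12, 16]
dequeue()->7, [12, 16]
enqueue(8) -> [12, 16, 8]
dequeue()->12, [16, 8]
enqueue(8) -> [16, 8, 8]

Final queue: [16, 8, 8]


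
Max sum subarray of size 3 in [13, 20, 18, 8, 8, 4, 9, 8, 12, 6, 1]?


[0:3]: 51
[1:4]: 46
[2:5]: 34
[3:6]: 20
[4:7]: 21
[5:8]: 21
[6:9]: 29
[7:10]: 26
[8:11]: 19

Max: 51 at [0:3]


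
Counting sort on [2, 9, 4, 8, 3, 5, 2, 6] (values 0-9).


Input: [2, 9, 4, 8, 3, 5, 2, 6]
Counts: [0, 0, 2, 1, 1, 1, 1, 0, 1, 1]

Sorted: [2, 2, 3, 4, 5, 6, 8, 9]


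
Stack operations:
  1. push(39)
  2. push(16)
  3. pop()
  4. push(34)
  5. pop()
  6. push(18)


push(39) -> [39]
push(16) -> [39, 16]
pop()->16, [39]
push(34) -> [39, 34]
pop()->34, [39]
push(18) -> [39, 18]

Final stack: [39, 18]


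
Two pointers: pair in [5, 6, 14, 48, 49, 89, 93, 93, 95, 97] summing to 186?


lo=0(5)+hi=9(97)=102
lo=1(6)+hi=9(97)=103
lo=2(14)+hi=9(97)=111
lo=3(48)+hi=9(97)=145
lo=4(49)+hi=9(97)=146
lo=5(89)+hi=9(97)=186

Yes: 89+97=186


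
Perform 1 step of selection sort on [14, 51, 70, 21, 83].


Initial: [14, 51, 70, 21, 83]
Step 1: min=14 at 0
  Swap: [14, 51, 70, 21, 83]

After 1 step: [14, 51, 70, 21, 83]


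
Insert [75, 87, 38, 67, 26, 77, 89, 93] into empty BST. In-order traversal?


Insert 75: root
Insert 87: R from 75
Insert 38: L from 75
Insert 67: L from 75 -> R from 38
Insert 26: L from 75 -> L from 38
Insert 77: R from 75 -> L from 87
Insert 89: R from 75 -> R from 87
Insert 93: R from 75 -> R from 87 -> R from 89

In-order: [26, 38, 67, 75, 77, 87, 89, 93]


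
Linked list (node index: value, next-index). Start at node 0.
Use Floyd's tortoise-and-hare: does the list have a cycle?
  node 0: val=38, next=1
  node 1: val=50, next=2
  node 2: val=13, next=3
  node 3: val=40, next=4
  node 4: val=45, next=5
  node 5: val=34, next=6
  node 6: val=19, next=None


Floyd's tortoise (slow, +1) and hare (fast, +2):
  init: slow=0, fast=0
  step 1: slow=1, fast=2
  step 2: slow=2, fast=4
  step 3: slow=3, fast=6
  step 4: fast -> None, no cycle

Cycle: no


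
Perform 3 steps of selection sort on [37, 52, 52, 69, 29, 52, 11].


Initial: [37, 52, 52, 69, 29, 52, 11]
Step 1: min=11 at 6
  Swap: [11, 52, 52, 69, 29, 52, 37]
Step 2: min=29 at 4
  Swap: [11, 29, 52, 69, 52, 52, 37]
Step 3: min=37 at 6
  Swap: [11, 29, 37, 69, 52, 52, 52]

After 3 steps: [11, 29, 37, 69, 52, 52, 52]


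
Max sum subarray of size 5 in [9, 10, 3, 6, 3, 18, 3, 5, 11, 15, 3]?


[0:5]: 31
[1:6]: 40
[2:7]: 33
[3:8]: 35
[4:9]: 40
[5:10]: 52
[6:11]: 37

Max: 52 at [5:10]


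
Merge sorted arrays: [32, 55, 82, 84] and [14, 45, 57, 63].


Take 14 from B
Take 32 from A
Take 45 from B
Take 55 from A
Take 57 from B
Take 63 from B

Merged: [14, 32, 45, 55, 57, 63, 82, 84]


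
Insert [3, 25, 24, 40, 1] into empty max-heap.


Insert 3: [3]
Insert 25: [25, 3]
Insert 24: [25, 3, 24]
Insert 40: [40, 25, 24, 3]
Insert 1: [40, 25, 24, 3, 1]

Final heap: [40, 25, 24, 3, 1]


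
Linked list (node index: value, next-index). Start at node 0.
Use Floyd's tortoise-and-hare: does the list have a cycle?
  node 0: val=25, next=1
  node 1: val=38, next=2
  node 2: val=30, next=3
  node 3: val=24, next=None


Floyd's tortoise (slow, +1) and hare (fast, +2):
  init: slow=0, fast=0
  step 1: slow=1, fast=2
  step 2: fast 2->3->None, no cycle

Cycle: no


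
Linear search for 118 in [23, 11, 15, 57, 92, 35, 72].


i=0: 23!=118
i=1: 11!=118
i=2: 15!=118
i=3: 57!=118
i=4: 92!=118
i=5: 35!=118
i=6: 72!=118

Not found, 7 comps


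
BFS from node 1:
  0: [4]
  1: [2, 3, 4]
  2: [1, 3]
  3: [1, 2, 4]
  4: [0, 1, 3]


Visit 1, enqueue [2, 3, 4]
Visit 2, enqueue []
Visit 3, enqueue []
Visit 4, enqueue [0]
Visit 0, enqueue []

BFS order: [1, 2, 3, 4, 0]


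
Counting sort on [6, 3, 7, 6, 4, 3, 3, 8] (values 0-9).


Input: [6, 3, 7, 6, 4, 3, 3, 8]
Counts: [0, 0, 0, 3, 1, 0, 2, 1, 1, 0]

Sorted: [3, 3, 3, 4, 6, 6, 7, 8]


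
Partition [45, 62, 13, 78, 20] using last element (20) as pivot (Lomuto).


Pivot: 20
  13 <= 20: swap -> [13, 62, 45, 78, 20]
Place pivot at 1: [13, 20, 45, 78, 62]

Partitioned: [13, 20, 45, 78, 62]


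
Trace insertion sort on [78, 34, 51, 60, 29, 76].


Initial: [78, 34, 51, 60, 29, 76]
Insert 34: [34, 78, 51, 60, 29, 76]
Insert 51: [34, 51, 78, 60, 29, 76]
Insert 60: [34, 51, 60, 78, 29, 76]
Insert 29: [29, 34, 51, 60, 78, 76]
Insert 76: [29, 34, 51, 60, 76, 78]

Sorted: [29, 34, 51, 60, 76, 78]


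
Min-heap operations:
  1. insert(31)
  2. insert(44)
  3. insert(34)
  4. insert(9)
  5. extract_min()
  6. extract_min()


insert(31) -> [31]
insert(44) -> [31, 44]
insert(34) -> [31, 44, 34]
insert(9) -> [9, 31, 34, 44]
extract_min()->9, [31, 44, 34]
extract_min()->31, [34, 44]

Final heap: [34, 44]


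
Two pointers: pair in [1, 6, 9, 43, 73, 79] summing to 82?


lo=0(1)+hi=5(79)=80
lo=1(6)+hi=5(79)=85
lo=1(6)+hi=4(73)=79
lo=2(9)+hi=4(73)=82

Yes: 9+73=82


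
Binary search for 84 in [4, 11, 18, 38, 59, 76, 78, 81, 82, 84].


Step 1: lo=0, hi=9, mid=4, val=59
Step 2: lo=5, hi=9, mid=7, val=81
Step 3: lo=8, hi=9, mid=8, val=82
Step 4: lo=9, hi=9, mid=9, val=84

Found at index 9


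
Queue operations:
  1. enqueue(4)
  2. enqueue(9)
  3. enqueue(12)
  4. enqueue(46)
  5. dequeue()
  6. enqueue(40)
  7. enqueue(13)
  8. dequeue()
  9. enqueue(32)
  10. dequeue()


enqueue(4) -> [4]
enqueue(9) -> [4, 9]
enqueue(12) -> [4, 9, 12]
enqueue(46) -> [4, 9, 12, 46]
dequeue()->4, [9, 12, 46]
enqueue(40) -> [9, 12, 46, 40]
enqueue(13) -> [9, 12, 46, 40, 13]
dequeue()->9, [12, 46, 40, 13]
enqueue(32) -> [12, 46, 40, 13, 32]
dequeue()->12, [46, 40, 13, 32]

Final queue: [46, 40, 13, 32]


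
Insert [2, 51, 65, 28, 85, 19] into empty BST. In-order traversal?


Insert 2: root
Insert 51: R from 2
Insert 65: R from 2 -> R from 51
Insert 28: R from 2 -> L from 51
Insert 85: R from 2 -> R from 51 -> R from 65
Insert 19: R from 2 -> L from 51 -> L from 28

In-order: [2, 19, 28, 51, 65, 85]


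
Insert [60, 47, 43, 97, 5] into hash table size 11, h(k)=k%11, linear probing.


Insert 60: h=5 -> slot 5
Insert 47: h=3 -> slot 3
Insert 43: h=10 -> slot 10
Insert 97: h=9 -> slot 9
Insert 5: h=5, 1 probes -> slot 6

Table: [None, None, None, 47, None, 60, 5, None, None, 97, 43]


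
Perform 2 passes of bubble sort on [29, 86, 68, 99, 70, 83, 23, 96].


Initial: [29, 86, 68, 99, 70, 83, 23, 96]
Pass 1: [29, 68, 86, 70, 83, 23, 96, 99] (5 swaps)
Pass 2: [29, 68, 70, 83, 23, 86, 96, 99] (3 swaps)

After 2 passes: [29, 68, 70, 83, 23, 86, 96, 99]


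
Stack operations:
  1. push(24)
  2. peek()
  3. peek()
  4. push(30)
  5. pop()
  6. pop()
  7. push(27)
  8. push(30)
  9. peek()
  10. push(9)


push(24) -> [24]
peek()->24
peek()->24
push(30) -> [24, 30]
pop()->30, [24]
pop()->24, []
push(27) -> [27]
push(30) -> [27, 30]
peek()->30
push(9) -> [27, 30, 9]

Final stack: [27, 30, 9]


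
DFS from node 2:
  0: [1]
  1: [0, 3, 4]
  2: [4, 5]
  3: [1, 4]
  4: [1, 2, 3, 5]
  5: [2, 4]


Visit 2, push [5, 4]
Visit 4, push [5, 3, 1]
Visit 1, push [3, 0]
Visit 0, push []
Visit 3, push []
Visit 5, push []

DFS order: [2, 4, 1, 0, 3, 5]


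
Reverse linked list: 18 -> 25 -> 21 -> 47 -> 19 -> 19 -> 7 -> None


Step 1: curr=18, set curr.next=prev(None) | reversed so far: 18
Step 2: curr=25, set curr.next=prev(18) | reversed so far: 25 -> 18
Step 3: curr=21, set curr.next=prev(25) | reversed so far: 21 -> 25 -> 18
Step 4: curr=47, set curr.next=prev(21) | reversed so far: 47 -> 21 -> 25 -> 18
Step 5: curr=19, set curr.next=prev(47) | reversed so far: 19 -> 47 -> 21 -> 25 -> 18
Step 6: curr=19, set curr.next=prev(19) | reversed so far: 19 -> 19 -> 47 -> 21 -> 25 -> 18
Step 7: curr=7, set curr.next=prev(19) | reversed so far: 7 -> 19 -> 19 -> 47 -> 21 -> 25 -> 18

7 -> 19 -> 19 -> 47 -> 21 -> 25 -> 18 -> None


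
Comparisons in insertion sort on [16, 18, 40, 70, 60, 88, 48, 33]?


Algorithm: insertion sort
Input: [16, 18, 40, 70, 60, 88, 48, 33]
Sorted: [16, 18, 33, 40, 48, 60, 70, 88]

16


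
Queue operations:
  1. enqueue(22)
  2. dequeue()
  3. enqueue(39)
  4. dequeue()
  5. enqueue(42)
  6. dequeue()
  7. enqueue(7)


enqueue(22) -> [22]
dequeue()->22, []
enqueue(39) -> [39]
dequeue()->39, []
enqueue(42) -> [42]
dequeue()->42, []
enqueue(7) -> [7]

Final queue: [7]


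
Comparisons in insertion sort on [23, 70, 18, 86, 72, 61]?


Algorithm: insertion sort
Input: [23, 70, 18, 86, 72, 61]
Sorted: [18, 23, 61, 70, 72, 86]

10


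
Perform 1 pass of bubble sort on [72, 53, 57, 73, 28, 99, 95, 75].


Initial: [72, 53, 57, 73, 28, 99, 95, 75]
Pass 1: [53, 57, 72, 28, 73, 95, 75, 99] (5 swaps)

After 1 pass: [53, 57, 72, 28, 73, 95, 75, 99]


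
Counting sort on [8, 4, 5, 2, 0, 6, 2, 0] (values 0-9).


Input: [8, 4, 5, 2, 0, 6, 2, 0]
Counts: [2, 0, 2, 0, 1, 1, 1, 0, 1, 0]

Sorted: [0, 0, 2, 2, 4, 5, 6, 8]


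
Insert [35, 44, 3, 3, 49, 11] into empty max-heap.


Insert 35: [35]
Insert 44: [44, 35]
Insert 3: [44, 35, 3]
Insert 3: [44, 35, 3, 3]
Insert 49: [49, 44, 3, 3, 35]
Insert 11: [49, 44, 11, 3, 35, 3]

Final heap: [49, 44, 11, 3, 35, 3]


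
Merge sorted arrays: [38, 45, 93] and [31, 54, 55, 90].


Take 31 from B
Take 38 from A
Take 45 from A
Take 54 from B
Take 55 from B
Take 90 from B

Merged: [31, 38, 45, 54, 55, 90, 93]


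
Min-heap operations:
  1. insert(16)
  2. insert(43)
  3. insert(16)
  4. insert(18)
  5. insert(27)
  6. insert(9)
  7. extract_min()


insert(16) -> [16]
insert(43) -> [16, 43]
insert(16) -> [16, 43, 16]
insert(18) -> [16, 18, 16, 43]
insert(27) -> [16, 18, 16, 43, 27]
insert(9) -> [9, 18, 16, 43, 27, 16]
extract_min()->9, [16, 18, 16, 43, 27]

Final heap: [16, 18, 16, 43, 27]


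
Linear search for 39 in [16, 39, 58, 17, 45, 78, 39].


i=0: 16!=39
i=1: 39==39 found!

Found at 1, 2 comps


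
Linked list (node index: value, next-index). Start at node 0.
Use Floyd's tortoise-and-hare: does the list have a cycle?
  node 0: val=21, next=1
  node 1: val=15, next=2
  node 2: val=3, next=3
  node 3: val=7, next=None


Floyd's tortoise (slow, +1) and hare (fast, +2):
  init: slow=0, fast=0
  step 1: slow=1, fast=2
  step 2: fast 2->3->None, no cycle

Cycle: no


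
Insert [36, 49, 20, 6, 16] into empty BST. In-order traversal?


Insert 36: root
Insert 49: R from 36
Insert 20: L from 36
Insert 6: L from 36 -> L from 20
Insert 16: L from 36 -> L from 20 -> R from 6

In-order: [6, 16, 20, 36, 49]


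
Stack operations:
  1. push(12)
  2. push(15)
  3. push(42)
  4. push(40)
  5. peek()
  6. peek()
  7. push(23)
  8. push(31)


push(12) -> [12]
push(15) -> [12, 15]
push(42) -> [12, 15, 42]
push(40) -> [12, 15, 42, 40]
peek()->40
peek()->40
push(23) -> [12, 15, 42, 40, 23]
push(31) -> [12, 15, 42, 40, 23, 31]

Final stack: [12, 15, 42, 40, 23, 31]


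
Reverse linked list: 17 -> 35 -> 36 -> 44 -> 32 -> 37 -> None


Step 1: curr=17, set curr.next=prev(None) | reversed so far: 17
Step 2: curr=35, set curr.next=prev(17) | reversed so far: 35 -> 17
Step 3: curr=36, set curr.next=prev(35) | reversed so far: 36 -> 35 -> 17
Step 4: curr=44, set curr.next=prev(36) | reversed so far: 44 -> 36 -> 35 -> 17
Step 5: curr=32, set curr.next=prev(44) | reversed so far: 32 -> 44 -> 36 -> 35 -> 17
Step 6: curr=37, set curr.next=prev(32) | reversed so far: 37 -> 32 -> 44 -> 36 -> 35 -> 17

37 -> 32 -> 44 -> 36 -> 35 -> 17 -> None


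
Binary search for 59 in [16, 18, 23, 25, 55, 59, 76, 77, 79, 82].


Step 1: lo=0, hi=9, mid=4, val=55
Step 2: lo=5, hi=9, mid=7, val=77
Step 3: lo=5, hi=6, mid=5, val=59

Found at index 5


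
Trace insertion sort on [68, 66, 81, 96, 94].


Initial: [68, 66, 81, 96, 94]
Insert 66: [66, 68, 81, 96, 94]
Insert 81: [66, 68, 81, 96, 94]
Insert 96: [66, 68, 81, 96, 94]
Insert 94: [66, 68, 81, 94, 96]

Sorted: [66, 68, 81, 94, 96]


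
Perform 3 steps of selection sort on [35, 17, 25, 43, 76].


Initial: [35, 17, 25, 43, 76]
Step 1: min=17 at 1
  Swap: [17, 35, 25, 43, 76]
Step 2: min=25 at 2
  Swap: [17, 25, 35, 43, 76]
Step 3: min=35 at 2
  Swap: [17, 25, 35, 43, 76]

After 3 steps: [17, 25, 35, 43, 76]


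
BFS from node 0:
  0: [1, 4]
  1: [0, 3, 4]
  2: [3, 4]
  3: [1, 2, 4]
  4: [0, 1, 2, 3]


Visit 0, enqueue [1, 4]
Visit 1, enqueue [3]
Visit 4, enqueue [2]
Visit 3, enqueue []
Visit 2, enqueue []

BFS order: [0, 1, 4, 3, 2]


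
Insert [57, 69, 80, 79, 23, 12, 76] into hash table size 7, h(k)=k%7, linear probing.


Insert 57: h=1 -> slot 1
Insert 69: h=6 -> slot 6
Insert 80: h=3 -> slot 3
Insert 79: h=2 -> slot 2
Insert 23: h=2, 2 probes -> slot 4
Insert 12: h=5 -> slot 5
Insert 76: h=6, 1 probes -> slot 0

Table: [76, 57, 79, 80, 23, 12, 69]


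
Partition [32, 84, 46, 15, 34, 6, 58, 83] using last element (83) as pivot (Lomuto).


Pivot: 83
  32 <= 83: advance i (no swap)
  46 <= 83: swap -> [32, 46, 84, 15, 34, 6, 58, 83]
  15 <= 83: swap -> [32, 46, 15, 84, 34, 6, 58, 83]
  34 <= 83: swap -> [32, 46, 15, 34, 84, 6, 58, 83]
  6 <= 83: swap -> [32, 46, 15, 34, 6, 84, 58, 83]
  58 <= 83: swap -> [32, 46, 15, 34, 6, 58, 84, 83]
Place pivot at 6: [32, 46, 15, 34, 6, 58, 83, 84]

Partitioned: [32, 46, 15, 34, 6, 58, 83, 84]


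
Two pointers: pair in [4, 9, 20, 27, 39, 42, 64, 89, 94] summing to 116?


lo=0(4)+hi=8(94)=98
lo=1(9)+hi=8(94)=103
lo=2(20)+hi=8(94)=114
lo=3(27)+hi=8(94)=121
lo=3(27)+hi=7(89)=116

Yes: 27+89=116


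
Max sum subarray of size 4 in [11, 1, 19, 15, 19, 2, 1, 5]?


[0:4]: 46
[1:5]: 54
[2:6]: 55
[3:7]: 37
[4:8]: 27

Max: 55 at [2:6]


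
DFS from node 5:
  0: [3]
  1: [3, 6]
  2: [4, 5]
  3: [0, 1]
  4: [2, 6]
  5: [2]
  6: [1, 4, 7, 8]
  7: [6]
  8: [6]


Visit 5, push [2]
Visit 2, push [4]
Visit 4, push [6]
Visit 6, push [8, 7, 1]
Visit 1, push [3]
Visit 3, push [0]
Visit 0, push []
Visit 7, push []
Visit 8, push []

DFS order: [5, 2, 4, 6, 1, 3, 0, 7, 8]


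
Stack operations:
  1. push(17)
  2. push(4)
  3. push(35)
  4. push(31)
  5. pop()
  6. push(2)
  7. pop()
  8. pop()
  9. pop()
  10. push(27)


push(17) -> [17]
push(4) -> [17, 4]
push(35) -> [17, 4, 35]
push(31) -> [17, 4, 35, 31]
pop()->31, [17, 4, 35]
push(2) -> [17, 4, 35, 2]
pop()->2, [17, 4, 35]
pop()->35, [17, 4]
pop()->4, [17]
push(27) -> [17, 27]

Final stack: [17, 27]


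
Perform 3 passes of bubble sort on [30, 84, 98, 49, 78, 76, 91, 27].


Initial: [30, 84, 98, 49, 78, 76, 91, 27]
Pass 1: [30, 84, 49, 78, 76, 91, 27, 98] (5 swaps)
Pass 2: [30, 49, 78, 76, 84, 27, 91, 98] (4 swaps)
Pass 3: [30, 49, 76, 78, 27, 84, 91, 98] (2 swaps)

After 3 passes: [30, 49, 76, 78, 27, 84, 91, 98]


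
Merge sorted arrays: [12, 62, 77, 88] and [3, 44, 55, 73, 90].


Take 3 from B
Take 12 from A
Take 44 from B
Take 55 from B
Take 62 from A
Take 73 from B
Take 77 from A
Take 88 from A

Merged: [3, 12, 44, 55, 62, 73, 77, 88, 90]


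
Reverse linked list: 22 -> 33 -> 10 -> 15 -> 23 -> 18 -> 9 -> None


Step 1: curr=22, set curr.next=prev(None) | reversed so far: 22
Step 2: curr=33, set curr.next=prev(22) | reversed so far: 33 -> 22
Step 3: curr=10, set curr.next=prev(33) | reversed so far: 10 -> 33 -> 22
Step 4: curr=15, set curr.next=prev(10) | reversed so far: 15 -> 10 -> 33 -> 22
Step 5: curr=23, set curr.next=prev(15) | reversed so far: 23 -> 15 -> 10 -> 33 -> 22
Step 6: curr=18, set curr.next=prev(23) | reversed so far: 18 -> 23 -> 15 -> 10 -> 33 -> 22
Step 7: curr=9, set curr.next=prev(18) | reversed so far: 9 -> 18 -> 23 -> 15 -> 10 -> 33 -> 22

9 -> 18 -> 23 -> 15 -> 10 -> 33 -> 22 -> None


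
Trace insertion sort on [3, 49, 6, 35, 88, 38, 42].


Initial: [3, 49, 6, 35, 88, 38, 42]
Insert 49: [3, 49, 6, 35, 88, 38, 42]
Insert 6: [3, 6, 49, 35, 88, 38, 42]
Insert 35: [3, 6, 35, 49, 88, 38, 42]
Insert 88: [3, 6, 35, 49, 88, 38, 42]
Insert 38: [3, 6, 35, 38, 49, 88, 42]
Insert 42: [3, 6, 35, 38, 42, 49, 88]

Sorted: [3, 6, 35, 38, 42, 49, 88]


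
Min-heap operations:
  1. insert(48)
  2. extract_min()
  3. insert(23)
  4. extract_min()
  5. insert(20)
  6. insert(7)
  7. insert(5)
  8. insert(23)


insert(48) -> [48]
extract_min()->48, []
insert(23) -> [23]
extract_min()->23, []
insert(20) -> [20]
insert(7) -> [7, 20]
insert(5) -> [5, 20, 7]
insert(23) -> [5, 20, 7, 23]

Final heap: [5, 20, 7, 23]


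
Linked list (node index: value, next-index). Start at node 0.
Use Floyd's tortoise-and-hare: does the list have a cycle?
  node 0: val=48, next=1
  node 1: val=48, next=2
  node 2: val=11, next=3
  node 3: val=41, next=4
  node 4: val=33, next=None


Floyd's tortoise (slow, +1) and hare (fast, +2):
  init: slow=0, fast=0
  step 1: slow=1, fast=2
  step 2: slow=2, fast=4
  step 3: fast -> None, no cycle

Cycle: no


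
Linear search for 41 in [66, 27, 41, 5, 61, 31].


i=0: 66!=41
i=1: 27!=41
i=2: 41==41 found!

Found at 2, 3 comps


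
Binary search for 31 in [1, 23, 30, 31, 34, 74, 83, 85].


Step 1: lo=0, hi=7, mid=3, val=31

Found at index 3


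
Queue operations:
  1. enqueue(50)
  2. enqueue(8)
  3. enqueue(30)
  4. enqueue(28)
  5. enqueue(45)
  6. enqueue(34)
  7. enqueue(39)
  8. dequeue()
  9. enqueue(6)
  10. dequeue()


enqueue(50) -> [50]
enqueue(8) -> [50, 8]
enqueue(30) -> [50, 8, 30]
enqueue(28) -> [50, 8, 30, 28]
enqueue(45) -> [50, 8, 30, 28, 45]
enqueue(34) -> [50, 8, 30, 28, 45, 34]
enqueue(39) -> [50, 8, 30, 28, 45, 34, 39]
dequeue()->50, [8, 30, 28, 45, 34, 39]
enqueue(6) -> [8, 30, 28, 45, 34, 39, 6]
dequeue()->8, [30, 28, 45, 34, 39, 6]

Final queue: [30, 28, 45, 34, 39, 6]


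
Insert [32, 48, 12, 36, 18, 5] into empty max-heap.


Insert 32: [32]
Insert 48: [48, 32]
Insert 12: [48, 32, 12]
Insert 36: [48, 36, 12, 32]
Insert 18: [48, 36, 12, 32, 18]
Insert 5: [48, 36, 12, 32, 18, 5]

Final heap: [48, 36, 12, 32, 18, 5]


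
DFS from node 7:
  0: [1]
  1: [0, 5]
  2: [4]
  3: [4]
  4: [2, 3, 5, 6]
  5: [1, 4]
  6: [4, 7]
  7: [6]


Visit 7, push [6]
Visit 6, push [4]
Visit 4, push [5, 3, 2]
Visit 2, push []
Visit 3, push []
Visit 5, push [1]
Visit 1, push [0]
Visit 0, push []

DFS order: [7, 6, 4, 2, 3, 5, 1, 0]


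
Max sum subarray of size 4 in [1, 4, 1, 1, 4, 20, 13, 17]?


[0:4]: 7
[1:5]: 10
[2:6]: 26
[3:7]: 38
[4:8]: 54

Max: 54 at [4:8]


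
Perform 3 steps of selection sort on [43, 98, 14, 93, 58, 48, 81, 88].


Initial: [43, 98, 14, 93, 58, 48, 81, 88]
Step 1: min=14 at 2
  Swap: [14, 98, 43, 93, 58, 48, 81, 88]
Step 2: min=43 at 2
  Swap: [14, 43, 98, 93, 58, 48, 81, 88]
Step 3: min=48 at 5
  Swap: [14, 43, 48, 93, 58, 98, 81, 88]

After 3 steps: [14, 43, 48, 93, 58, 98, 81, 88]


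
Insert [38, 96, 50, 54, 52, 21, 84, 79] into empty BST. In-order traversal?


Insert 38: root
Insert 96: R from 38
Insert 50: R from 38 -> L from 96
Insert 54: R from 38 -> L from 96 -> R from 50
Insert 52: R from 38 -> L from 96 -> R from 50 -> L from 54
Insert 21: L from 38
Insert 84: R from 38 -> L from 96 -> R from 50 -> R from 54
Insert 79: R from 38 -> L from 96 -> R from 50 -> R from 54 -> L from 84

In-order: [21, 38, 50, 52, 54, 79, 84, 96]


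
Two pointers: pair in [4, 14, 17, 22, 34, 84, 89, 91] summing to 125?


lo=0(4)+hi=7(91)=95
lo=1(14)+hi=7(91)=105
lo=2(17)+hi=7(91)=108
lo=3(22)+hi=7(91)=113
lo=4(34)+hi=7(91)=125

Yes: 34+91=125


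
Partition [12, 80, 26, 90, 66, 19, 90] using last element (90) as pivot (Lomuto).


Pivot: 90
  12 <= 90: advance i (no swap)
  80 <= 90: advance i (no swap)
  26 <= 90: advance i (no swap)
  90 <= 90: advance i (no swap)
  66 <= 90: advance i (no swap)
  19 <= 90: advance i (no swap)
Place pivot at 6: [12, 80, 26, 90, 66, 19, 90]

Partitioned: [12, 80, 26, 90, 66, 19, 90]


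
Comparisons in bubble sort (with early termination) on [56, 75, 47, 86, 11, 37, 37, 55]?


Algorithm: bubble sort (with early termination)
Input: [56, 75, 47, 86, 11, 37, 37, 55]
Sorted: [11, 37, 37, 47, 55, 56, 75, 86]

25


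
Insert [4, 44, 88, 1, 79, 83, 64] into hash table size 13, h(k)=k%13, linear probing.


Insert 4: h=4 -> slot 4
Insert 44: h=5 -> slot 5
Insert 88: h=10 -> slot 10
Insert 1: h=1 -> slot 1
Insert 79: h=1, 1 probes -> slot 2
Insert 83: h=5, 1 probes -> slot 6
Insert 64: h=12 -> slot 12

Table: [None, 1, 79, None, 4, 44, 83, None, None, None, 88, None, 64]


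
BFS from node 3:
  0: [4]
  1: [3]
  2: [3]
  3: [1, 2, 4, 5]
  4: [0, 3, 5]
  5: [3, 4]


Visit 3, enqueue [1, 2, 4, 5]
Visit 1, enqueue []
Visit 2, enqueue []
Visit 4, enqueue [0]
Visit 5, enqueue []
Visit 0, enqueue []

BFS order: [3, 1, 2, 4, 5, 0]


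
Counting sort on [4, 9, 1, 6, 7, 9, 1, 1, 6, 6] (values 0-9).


Input: [4, 9, 1, 6, 7, 9, 1, 1, 6, 6]
Counts: [0, 3, 0, 0, 1, 0, 3, 1, 0, 2]

Sorted: [1, 1, 1, 4, 6, 6, 6, 7, 9, 9]


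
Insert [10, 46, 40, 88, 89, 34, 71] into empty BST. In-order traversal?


Insert 10: root
Insert 46: R from 10
Insert 40: R from 10 -> L from 46
Insert 88: R from 10 -> R from 46
Insert 89: R from 10 -> R from 46 -> R from 88
Insert 34: R from 10 -> L from 46 -> L from 40
Insert 71: R from 10 -> R from 46 -> L from 88

In-order: [10, 34, 40, 46, 71, 88, 89]


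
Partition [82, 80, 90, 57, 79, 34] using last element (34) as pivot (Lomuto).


Pivot: 34
Place pivot at 0: [34, 80, 90, 57, 79, 82]

Partitioned: [34, 80, 90, 57, 79, 82]


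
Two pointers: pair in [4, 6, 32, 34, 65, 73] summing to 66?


lo=0(4)+hi=5(73)=77
lo=0(4)+hi=4(65)=69
lo=0(4)+hi=3(34)=38
lo=1(6)+hi=3(34)=40
lo=2(32)+hi=3(34)=66

Yes: 32+34=66


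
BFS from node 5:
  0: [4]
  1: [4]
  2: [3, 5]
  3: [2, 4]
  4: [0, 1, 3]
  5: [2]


Visit 5, enqueue [2]
Visit 2, enqueue [3]
Visit 3, enqueue [4]
Visit 4, enqueue [0, 1]
Visit 0, enqueue []
Visit 1, enqueue []

BFS order: [5, 2, 3, 4, 0, 1]


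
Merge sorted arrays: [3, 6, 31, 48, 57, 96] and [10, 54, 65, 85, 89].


Take 3 from A
Take 6 from A
Take 10 from B
Take 31 from A
Take 48 from A
Take 54 from B
Take 57 from A
Take 65 from B
Take 85 from B
Take 89 from B

Merged: [3, 6, 10, 31, 48, 54, 57, 65, 85, 89, 96]


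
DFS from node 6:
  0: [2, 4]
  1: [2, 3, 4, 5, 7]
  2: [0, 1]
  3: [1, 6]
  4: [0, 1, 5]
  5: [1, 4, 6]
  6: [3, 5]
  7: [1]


Visit 6, push [5, 3]
Visit 3, push [1]
Visit 1, push [7, 5, 4, 2]
Visit 2, push [0]
Visit 0, push [4]
Visit 4, push [5]
Visit 5, push []
Visit 7, push []

DFS order: [6, 3, 1, 2, 0, 4, 5, 7]


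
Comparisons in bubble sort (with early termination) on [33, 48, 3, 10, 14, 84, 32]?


Algorithm: bubble sort (with early termination)
Input: [33, 48, 3, 10, 14, 84, 32]
Sorted: [3, 10, 14, 32, 33, 48, 84]

18


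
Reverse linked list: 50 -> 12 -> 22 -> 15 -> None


Step 1: curr=50, set curr.next=prev(None) | reversed so far: 50
Step 2: curr=12, set curr.next=prev(50) | reversed so far: 12 -> 50
Step 3: curr=22, set curr.next=prev(12) | reversed so far: 22 -> 12 -> 50
Step 4: curr=15, set curr.next=prev(22) | reversed so far: 15 -> 22 -> 12 -> 50

15 -> 22 -> 12 -> 50 -> None


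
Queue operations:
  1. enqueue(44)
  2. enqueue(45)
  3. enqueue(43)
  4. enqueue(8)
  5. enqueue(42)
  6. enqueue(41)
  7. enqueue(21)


enqueue(44) -> [44]
enqueue(45) -> [44, 45]
enqueue(43) -> [44, 45, 43]
enqueue(8) -> [44, 45, 43, 8]
enqueue(42) -> [44, 45, 43, 8, 42]
enqueue(41) -> [44, 45, 43, 8, 42, 41]
enqueue(21) -> [44, 45, 43, 8, 42, 41, 21]

Final queue: [44, 45, 43, 8, 42, 41, 21]
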